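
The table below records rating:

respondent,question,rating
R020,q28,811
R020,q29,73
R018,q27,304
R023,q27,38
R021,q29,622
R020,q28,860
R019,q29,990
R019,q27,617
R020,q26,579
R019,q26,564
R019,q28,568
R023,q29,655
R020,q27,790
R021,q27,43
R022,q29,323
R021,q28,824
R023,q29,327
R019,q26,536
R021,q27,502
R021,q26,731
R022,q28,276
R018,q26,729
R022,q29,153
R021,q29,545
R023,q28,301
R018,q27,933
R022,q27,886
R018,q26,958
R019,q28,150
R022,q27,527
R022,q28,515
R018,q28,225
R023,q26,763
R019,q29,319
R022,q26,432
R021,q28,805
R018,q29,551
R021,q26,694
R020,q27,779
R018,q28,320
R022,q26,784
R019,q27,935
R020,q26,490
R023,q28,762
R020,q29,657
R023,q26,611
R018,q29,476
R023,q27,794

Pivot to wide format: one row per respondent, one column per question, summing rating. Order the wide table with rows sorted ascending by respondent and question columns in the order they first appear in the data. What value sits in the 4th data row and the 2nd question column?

With rows sorted ascending by respondent, row 4 is respondent=R021. question columns in first-appearance order: q28, q29, q27, q26; column 2 is q29.
Long rows with respondent=R021, question=q29: 622 + 545 = 1167.

1167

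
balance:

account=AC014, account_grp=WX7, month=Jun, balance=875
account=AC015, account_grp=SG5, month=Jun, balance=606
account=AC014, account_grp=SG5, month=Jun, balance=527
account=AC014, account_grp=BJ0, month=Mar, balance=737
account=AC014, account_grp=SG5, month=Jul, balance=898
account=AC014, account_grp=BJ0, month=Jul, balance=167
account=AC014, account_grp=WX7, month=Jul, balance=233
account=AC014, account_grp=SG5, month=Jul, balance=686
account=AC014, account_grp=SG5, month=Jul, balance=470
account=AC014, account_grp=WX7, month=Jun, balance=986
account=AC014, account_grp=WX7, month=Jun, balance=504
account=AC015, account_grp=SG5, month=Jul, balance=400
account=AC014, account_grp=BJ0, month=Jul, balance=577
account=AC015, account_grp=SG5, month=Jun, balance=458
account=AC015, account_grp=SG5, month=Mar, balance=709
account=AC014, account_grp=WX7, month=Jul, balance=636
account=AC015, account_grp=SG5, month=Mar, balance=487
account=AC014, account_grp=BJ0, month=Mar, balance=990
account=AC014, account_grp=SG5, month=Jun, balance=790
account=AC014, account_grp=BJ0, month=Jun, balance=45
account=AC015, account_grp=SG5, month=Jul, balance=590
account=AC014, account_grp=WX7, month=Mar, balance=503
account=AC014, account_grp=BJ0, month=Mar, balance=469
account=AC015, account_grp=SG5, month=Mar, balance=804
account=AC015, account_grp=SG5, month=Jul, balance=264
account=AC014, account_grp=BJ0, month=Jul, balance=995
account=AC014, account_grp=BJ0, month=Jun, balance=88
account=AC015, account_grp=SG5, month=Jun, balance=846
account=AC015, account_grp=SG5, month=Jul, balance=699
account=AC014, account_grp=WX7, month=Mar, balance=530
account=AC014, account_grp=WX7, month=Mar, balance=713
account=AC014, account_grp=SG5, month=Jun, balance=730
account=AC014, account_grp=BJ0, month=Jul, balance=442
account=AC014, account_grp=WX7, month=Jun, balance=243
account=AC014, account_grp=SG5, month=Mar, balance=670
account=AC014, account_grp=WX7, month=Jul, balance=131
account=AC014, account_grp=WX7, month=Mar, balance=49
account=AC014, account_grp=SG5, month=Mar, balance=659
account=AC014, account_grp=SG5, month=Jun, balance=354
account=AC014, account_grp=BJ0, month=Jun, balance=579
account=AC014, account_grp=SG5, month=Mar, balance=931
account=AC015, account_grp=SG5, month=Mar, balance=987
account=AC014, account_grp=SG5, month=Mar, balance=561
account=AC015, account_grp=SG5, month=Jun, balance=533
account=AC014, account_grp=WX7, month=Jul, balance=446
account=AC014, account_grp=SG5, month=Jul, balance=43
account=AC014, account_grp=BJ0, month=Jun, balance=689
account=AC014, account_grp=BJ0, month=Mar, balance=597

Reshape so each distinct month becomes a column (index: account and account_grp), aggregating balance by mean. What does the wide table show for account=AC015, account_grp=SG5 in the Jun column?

610.75

Rows with account=AC015, account_grp=SG5 and month=Jun: balance values are 606, 458, 846, 533.
(606 + 458 + 846 + 533) / 4 = 610.75.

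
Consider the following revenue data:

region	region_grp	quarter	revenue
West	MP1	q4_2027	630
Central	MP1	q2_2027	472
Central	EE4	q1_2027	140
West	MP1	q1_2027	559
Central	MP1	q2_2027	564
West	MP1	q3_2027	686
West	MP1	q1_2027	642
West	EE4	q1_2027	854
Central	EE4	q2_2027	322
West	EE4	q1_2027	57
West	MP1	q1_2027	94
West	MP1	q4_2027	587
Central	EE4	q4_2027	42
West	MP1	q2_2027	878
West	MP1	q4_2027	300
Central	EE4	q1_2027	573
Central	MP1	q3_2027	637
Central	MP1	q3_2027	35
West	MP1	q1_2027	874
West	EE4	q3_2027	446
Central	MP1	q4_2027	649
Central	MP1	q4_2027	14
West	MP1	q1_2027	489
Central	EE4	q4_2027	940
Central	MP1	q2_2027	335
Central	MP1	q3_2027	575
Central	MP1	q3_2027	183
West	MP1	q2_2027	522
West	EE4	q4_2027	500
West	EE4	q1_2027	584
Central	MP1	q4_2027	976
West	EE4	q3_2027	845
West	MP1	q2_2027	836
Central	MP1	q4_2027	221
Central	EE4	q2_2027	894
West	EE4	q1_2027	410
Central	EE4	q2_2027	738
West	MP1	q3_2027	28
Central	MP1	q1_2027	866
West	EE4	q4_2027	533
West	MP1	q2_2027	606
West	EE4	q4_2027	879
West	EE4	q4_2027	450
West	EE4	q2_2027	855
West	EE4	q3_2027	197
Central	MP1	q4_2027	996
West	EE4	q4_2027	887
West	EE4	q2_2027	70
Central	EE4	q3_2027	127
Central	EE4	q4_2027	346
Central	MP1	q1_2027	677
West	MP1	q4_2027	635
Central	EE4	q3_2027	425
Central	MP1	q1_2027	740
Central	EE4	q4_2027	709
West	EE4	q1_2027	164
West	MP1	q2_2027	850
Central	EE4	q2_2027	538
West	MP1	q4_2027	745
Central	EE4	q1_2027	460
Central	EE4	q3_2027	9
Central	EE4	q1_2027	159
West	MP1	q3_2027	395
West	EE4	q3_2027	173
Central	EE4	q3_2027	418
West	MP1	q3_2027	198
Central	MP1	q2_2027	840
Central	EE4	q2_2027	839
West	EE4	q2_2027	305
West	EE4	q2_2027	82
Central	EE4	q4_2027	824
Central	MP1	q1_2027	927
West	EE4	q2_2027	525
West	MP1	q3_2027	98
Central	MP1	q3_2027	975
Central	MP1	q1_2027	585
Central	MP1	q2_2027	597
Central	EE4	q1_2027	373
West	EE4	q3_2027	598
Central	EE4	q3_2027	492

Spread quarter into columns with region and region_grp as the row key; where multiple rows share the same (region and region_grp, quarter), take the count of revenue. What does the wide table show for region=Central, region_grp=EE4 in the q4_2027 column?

Rows with region=Central, region_grp=EE4 and quarter=q4_2027: revenue values are 42, 940, 346, 709, 824.
5 rows match — count = 5.

5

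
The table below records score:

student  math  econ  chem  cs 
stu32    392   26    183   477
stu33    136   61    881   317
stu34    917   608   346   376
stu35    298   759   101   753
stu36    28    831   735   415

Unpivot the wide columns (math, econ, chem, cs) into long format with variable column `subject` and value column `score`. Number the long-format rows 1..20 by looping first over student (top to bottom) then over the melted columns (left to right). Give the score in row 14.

759

20 rows total (5 × 4). Row 14: index ⌊(14-1)/4⌋ = 3 into student → stu35; (14-1) mod 4 = 1 into the melted columns → econ.
So row 14 is (stu35, econ, 759); score = 759.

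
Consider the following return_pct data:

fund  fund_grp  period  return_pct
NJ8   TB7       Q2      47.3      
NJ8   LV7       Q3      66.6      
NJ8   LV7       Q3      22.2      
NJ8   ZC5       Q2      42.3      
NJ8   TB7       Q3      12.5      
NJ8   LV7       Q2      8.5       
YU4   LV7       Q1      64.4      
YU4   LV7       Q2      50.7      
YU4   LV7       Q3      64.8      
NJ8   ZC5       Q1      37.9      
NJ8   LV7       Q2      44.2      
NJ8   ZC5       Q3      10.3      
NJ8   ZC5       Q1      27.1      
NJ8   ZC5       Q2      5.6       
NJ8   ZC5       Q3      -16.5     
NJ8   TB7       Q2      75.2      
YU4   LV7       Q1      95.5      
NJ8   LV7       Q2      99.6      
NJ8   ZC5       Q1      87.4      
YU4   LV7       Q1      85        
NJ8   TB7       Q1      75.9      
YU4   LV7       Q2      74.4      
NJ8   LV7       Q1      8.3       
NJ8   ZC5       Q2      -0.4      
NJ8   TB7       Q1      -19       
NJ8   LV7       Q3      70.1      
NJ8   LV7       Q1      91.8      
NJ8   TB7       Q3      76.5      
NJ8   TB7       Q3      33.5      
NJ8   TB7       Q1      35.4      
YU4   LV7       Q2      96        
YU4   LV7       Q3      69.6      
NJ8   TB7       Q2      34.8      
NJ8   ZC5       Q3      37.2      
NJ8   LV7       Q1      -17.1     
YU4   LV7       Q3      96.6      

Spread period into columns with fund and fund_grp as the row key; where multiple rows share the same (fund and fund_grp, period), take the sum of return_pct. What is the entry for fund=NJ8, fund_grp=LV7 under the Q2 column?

152.3

Rows with fund=NJ8, fund_grp=LV7 and period=Q2: return_pct values are 8.5, 44.2, 99.6.
8.5 + 44.2 + 99.6 = 152.3.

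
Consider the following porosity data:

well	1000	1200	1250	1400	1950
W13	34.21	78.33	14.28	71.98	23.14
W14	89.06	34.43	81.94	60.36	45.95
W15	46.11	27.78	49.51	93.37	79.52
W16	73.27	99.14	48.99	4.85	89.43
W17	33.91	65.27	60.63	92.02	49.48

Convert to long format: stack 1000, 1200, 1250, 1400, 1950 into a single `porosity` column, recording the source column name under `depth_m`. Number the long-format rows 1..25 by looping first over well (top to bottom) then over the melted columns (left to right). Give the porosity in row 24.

25 rows total (5 × 5). Row 24: index ⌊(24-1)/5⌋ = 4 into well → W17; (24-1) mod 5 = 3 into the melted columns → 1400.
So row 24 is (W17, 1400, 92.02); porosity = 92.02.

92.02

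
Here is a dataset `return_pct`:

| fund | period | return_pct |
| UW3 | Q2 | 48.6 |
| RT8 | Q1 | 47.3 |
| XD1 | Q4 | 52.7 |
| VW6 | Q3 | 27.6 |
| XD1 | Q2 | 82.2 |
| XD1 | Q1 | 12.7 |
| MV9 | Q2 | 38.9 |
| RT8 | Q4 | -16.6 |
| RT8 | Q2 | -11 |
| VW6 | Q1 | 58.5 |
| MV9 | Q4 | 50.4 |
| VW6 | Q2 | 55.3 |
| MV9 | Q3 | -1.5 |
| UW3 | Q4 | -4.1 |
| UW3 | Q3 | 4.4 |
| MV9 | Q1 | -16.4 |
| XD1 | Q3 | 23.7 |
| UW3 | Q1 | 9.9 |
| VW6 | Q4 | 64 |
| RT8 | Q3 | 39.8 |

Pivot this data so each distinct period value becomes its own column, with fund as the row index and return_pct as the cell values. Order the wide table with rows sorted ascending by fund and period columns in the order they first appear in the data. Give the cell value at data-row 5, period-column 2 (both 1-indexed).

With rows sorted ascending by fund, row 5 is fund=XD1. period columns in first-appearance order: Q2, Q1, Q4, Q3; column 2 is Q1.
Long rows with fund=XD1, period=Q1: return_pct = 12.7.

12.7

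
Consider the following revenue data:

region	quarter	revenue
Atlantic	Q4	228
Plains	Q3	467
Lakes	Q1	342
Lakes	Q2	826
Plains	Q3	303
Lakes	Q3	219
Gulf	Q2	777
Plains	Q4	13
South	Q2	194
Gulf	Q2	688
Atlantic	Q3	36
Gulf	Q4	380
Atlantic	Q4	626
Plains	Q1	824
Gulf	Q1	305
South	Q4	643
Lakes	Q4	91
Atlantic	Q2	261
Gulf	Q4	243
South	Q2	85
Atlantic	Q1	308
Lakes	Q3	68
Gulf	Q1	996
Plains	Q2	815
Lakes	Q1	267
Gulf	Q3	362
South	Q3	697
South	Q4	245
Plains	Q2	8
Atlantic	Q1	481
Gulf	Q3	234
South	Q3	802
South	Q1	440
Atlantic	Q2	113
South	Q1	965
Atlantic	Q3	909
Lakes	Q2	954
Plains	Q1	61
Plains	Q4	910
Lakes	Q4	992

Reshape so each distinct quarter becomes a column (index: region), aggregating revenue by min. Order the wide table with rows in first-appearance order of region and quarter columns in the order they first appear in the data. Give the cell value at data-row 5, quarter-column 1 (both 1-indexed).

245

With rows in first-appearance order of region, row 5 is region=South. quarter columns in first-appearance order: Q4, Q3, Q1, Q2; column 1 is Q4.
Long rows with region=South, quarter=Q4: min(643, 245) = 245.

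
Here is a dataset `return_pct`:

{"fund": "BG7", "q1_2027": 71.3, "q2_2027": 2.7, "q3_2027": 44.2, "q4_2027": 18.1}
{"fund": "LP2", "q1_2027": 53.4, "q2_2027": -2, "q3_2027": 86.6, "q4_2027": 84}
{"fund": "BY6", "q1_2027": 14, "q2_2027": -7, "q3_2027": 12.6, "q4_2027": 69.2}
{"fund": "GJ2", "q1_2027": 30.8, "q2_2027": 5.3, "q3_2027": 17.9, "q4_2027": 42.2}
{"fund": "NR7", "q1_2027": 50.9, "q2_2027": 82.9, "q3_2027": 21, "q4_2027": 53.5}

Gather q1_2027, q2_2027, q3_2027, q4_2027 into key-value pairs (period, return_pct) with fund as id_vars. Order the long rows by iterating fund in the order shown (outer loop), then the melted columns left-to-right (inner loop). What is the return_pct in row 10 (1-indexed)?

-7

20 rows total (5 × 4). Row 10: index ⌊(10-1)/4⌋ = 2 into fund → BY6; (10-1) mod 4 = 1 into the melted columns → q2_2027.
So row 10 is (BY6, q2_2027, -7); return_pct = -7.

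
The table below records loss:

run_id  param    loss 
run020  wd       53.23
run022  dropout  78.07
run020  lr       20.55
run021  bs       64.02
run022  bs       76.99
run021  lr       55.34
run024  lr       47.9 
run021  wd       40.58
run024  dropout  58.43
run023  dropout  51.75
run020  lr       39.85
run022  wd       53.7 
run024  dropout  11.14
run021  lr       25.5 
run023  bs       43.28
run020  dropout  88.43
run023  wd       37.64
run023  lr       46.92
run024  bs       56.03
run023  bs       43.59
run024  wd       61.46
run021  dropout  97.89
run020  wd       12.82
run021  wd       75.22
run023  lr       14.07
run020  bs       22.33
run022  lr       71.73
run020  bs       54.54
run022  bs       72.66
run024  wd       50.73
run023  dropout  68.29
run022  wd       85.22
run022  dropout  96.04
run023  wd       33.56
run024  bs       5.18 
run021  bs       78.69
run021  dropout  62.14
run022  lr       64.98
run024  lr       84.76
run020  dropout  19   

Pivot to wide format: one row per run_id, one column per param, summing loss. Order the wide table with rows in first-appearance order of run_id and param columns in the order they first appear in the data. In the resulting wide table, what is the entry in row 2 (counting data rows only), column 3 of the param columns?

With rows in first-appearance order of run_id, row 2 is run_id=run022. param columns in first-appearance order: wd, dropout, lr, bs; column 3 is lr.
Long rows with run_id=run022, param=lr: 71.73 + 64.98 = 136.71.

136.71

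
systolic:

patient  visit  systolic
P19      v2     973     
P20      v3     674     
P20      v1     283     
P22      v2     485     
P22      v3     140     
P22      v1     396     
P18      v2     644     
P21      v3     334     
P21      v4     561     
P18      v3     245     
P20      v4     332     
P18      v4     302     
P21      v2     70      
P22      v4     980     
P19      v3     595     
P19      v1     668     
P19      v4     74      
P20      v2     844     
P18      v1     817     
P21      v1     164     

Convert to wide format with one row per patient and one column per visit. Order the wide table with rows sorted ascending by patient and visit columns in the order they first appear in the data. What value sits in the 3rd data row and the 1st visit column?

844

With rows sorted ascending by patient, row 3 is patient=P20. visit columns in first-appearance order: v2, v3, v1, v4; column 1 is v2.
Long rows with patient=P20, visit=v2: systolic = 844.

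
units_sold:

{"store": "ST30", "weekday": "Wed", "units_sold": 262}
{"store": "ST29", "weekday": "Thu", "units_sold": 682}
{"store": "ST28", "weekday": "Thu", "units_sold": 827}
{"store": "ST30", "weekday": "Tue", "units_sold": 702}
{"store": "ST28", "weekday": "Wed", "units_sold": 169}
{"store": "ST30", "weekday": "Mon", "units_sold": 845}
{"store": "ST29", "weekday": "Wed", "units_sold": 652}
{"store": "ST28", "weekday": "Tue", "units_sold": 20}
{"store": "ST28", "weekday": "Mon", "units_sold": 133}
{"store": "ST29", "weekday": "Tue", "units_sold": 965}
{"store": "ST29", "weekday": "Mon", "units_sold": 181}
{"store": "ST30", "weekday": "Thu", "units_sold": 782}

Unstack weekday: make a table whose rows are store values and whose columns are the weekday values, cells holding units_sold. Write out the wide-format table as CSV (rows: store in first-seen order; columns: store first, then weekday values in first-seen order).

Columns: store plus the 4 distinct weekday values (Wed, Thu, Tue, Mon).
For example, row ST30 column Wed takes units_sold=262 from the long row (ST30, Wed).

store,Wed,Thu,Tue,Mon
ST30,262,782,702,845
ST29,652,682,965,181
ST28,169,827,20,133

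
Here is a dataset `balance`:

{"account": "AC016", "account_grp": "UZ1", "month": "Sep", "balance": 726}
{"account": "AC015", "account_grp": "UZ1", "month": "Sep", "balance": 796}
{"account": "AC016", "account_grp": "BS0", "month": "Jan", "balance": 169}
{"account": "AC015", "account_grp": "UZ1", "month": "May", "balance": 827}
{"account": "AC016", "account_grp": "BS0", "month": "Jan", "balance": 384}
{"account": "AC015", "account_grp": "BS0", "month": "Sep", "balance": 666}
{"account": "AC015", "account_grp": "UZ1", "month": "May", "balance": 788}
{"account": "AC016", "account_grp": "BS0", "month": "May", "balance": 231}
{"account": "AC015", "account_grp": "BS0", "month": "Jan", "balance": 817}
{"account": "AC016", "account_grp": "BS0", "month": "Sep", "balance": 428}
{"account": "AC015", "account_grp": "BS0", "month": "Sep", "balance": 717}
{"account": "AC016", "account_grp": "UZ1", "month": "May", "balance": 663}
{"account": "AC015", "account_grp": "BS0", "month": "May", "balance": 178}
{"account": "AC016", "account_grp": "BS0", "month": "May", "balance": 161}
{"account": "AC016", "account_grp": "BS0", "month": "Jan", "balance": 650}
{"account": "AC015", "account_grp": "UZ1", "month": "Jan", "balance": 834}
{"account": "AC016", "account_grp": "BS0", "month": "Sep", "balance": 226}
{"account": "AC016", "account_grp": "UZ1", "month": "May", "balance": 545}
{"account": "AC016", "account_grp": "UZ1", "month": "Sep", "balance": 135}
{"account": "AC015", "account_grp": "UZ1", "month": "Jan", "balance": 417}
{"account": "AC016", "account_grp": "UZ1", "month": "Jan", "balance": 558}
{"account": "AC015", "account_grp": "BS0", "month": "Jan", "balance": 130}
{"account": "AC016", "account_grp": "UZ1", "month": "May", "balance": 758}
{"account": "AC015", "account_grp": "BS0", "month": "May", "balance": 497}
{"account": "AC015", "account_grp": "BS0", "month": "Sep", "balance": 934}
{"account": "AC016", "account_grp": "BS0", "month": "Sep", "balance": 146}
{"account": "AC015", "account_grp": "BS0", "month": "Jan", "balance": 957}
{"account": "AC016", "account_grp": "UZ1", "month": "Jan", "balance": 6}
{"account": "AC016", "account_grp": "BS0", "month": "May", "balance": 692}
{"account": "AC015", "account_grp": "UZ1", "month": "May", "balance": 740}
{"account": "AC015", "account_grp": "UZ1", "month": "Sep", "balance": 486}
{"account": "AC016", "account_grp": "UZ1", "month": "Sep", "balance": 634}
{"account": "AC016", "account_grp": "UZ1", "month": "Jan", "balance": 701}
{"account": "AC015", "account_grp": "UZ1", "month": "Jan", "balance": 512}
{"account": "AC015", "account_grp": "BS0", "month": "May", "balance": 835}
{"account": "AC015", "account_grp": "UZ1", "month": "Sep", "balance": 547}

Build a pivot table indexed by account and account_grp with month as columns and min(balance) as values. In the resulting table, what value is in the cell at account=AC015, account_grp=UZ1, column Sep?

486

Rows with account=AC015, account_grp=UZ1 and month=Sep: balance values are 796, 486, 547.
min(796, 486, 547) = 486.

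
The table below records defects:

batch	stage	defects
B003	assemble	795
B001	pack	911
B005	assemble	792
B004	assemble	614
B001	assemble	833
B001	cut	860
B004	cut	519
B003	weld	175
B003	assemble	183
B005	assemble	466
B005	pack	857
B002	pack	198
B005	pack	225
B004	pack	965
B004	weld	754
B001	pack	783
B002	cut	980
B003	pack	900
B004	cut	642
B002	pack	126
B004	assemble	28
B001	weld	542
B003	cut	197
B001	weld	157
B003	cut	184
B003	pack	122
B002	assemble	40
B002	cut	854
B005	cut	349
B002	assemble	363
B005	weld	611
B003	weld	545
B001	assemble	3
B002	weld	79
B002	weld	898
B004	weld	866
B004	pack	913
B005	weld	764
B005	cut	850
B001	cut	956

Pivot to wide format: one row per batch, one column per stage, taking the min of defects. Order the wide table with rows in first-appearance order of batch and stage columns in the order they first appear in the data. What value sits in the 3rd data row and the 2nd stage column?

225

With rows in first-appearance order of batch, row 3 is batch=B005. stage columns in first-appearance order: assemble, pack, cut, weld; column 2 is pack.
Long rows with batch=B005, stage=pack: min(857, 225) = 225.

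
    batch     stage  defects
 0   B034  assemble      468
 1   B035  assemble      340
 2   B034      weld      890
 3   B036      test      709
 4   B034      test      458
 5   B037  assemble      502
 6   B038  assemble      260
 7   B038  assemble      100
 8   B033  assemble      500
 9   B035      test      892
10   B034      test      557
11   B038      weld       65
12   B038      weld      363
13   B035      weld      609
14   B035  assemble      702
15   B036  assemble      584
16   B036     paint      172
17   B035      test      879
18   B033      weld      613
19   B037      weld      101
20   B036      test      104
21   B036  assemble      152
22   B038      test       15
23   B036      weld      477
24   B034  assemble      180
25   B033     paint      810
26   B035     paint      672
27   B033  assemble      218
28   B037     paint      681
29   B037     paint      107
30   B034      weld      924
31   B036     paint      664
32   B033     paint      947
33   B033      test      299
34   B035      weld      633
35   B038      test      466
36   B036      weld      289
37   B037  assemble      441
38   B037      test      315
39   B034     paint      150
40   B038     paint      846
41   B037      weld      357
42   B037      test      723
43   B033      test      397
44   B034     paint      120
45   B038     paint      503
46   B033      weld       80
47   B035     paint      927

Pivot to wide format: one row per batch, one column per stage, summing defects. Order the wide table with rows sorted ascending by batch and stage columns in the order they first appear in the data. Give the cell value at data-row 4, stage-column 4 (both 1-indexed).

With rows sorted ascending by batch, row 4 is batch=B036. stage columns in first-appearance order: assemble, weld, test, paint; column 4 is paint.
Long rows with batch=B036, stage=paint: 172 + 664 = 836.

836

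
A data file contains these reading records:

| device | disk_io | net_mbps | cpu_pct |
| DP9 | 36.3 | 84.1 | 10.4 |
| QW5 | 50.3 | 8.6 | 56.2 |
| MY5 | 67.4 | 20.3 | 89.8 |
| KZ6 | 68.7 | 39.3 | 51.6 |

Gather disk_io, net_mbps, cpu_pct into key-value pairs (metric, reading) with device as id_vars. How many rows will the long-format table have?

12

4 device values × 3 melted columns = 12 rows.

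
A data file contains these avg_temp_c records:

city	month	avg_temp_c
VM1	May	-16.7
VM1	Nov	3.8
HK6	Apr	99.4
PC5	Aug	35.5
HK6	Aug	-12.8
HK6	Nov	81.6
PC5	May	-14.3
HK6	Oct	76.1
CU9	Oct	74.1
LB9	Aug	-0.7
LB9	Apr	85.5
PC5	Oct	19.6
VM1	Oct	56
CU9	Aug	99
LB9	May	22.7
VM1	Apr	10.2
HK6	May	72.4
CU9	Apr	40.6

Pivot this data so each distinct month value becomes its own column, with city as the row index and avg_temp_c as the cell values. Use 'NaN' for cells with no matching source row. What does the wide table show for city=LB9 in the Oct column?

NaN

No long-format row has city=LB9 and month=Oct, so the cell is NaN.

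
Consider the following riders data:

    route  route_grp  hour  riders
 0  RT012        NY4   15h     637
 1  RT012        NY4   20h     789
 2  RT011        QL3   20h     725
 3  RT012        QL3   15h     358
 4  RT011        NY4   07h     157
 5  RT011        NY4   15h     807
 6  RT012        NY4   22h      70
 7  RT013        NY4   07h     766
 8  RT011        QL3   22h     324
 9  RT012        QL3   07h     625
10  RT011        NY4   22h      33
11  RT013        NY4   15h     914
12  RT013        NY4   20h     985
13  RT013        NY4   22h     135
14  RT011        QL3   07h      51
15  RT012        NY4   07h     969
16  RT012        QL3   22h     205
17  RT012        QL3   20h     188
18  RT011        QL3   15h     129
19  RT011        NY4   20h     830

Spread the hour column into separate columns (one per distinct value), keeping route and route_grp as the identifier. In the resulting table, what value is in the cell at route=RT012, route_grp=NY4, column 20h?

Wide layout: rows indexed by route and route_grp, columns are the 4 distinct hour values (15h, 20h, 07h, 22h).
Cell (route=RT012, route_grp=NY4, hour=20h) draws from the long row where route=RT012, route_grp=NY4 and hour=20h, which has riders=789.

789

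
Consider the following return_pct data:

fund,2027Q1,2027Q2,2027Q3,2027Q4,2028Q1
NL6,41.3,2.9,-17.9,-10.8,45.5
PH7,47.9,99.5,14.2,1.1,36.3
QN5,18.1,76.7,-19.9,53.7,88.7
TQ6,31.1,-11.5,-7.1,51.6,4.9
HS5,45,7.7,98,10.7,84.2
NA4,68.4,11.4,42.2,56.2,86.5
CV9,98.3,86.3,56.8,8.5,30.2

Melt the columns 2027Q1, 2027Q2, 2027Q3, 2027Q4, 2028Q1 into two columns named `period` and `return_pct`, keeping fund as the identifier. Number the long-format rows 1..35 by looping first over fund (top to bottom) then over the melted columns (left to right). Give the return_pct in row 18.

35 rows total (7 × 5). Row 18: index ⌊(18-1)/5⌋ = 3 into fund → TQ6; (18-1) mod 5 = 2 into the melted columns → 2027Q3.
So row 18 is (TQ6, 2027Q3, -7.1); return_pct = -7.1.

-7.1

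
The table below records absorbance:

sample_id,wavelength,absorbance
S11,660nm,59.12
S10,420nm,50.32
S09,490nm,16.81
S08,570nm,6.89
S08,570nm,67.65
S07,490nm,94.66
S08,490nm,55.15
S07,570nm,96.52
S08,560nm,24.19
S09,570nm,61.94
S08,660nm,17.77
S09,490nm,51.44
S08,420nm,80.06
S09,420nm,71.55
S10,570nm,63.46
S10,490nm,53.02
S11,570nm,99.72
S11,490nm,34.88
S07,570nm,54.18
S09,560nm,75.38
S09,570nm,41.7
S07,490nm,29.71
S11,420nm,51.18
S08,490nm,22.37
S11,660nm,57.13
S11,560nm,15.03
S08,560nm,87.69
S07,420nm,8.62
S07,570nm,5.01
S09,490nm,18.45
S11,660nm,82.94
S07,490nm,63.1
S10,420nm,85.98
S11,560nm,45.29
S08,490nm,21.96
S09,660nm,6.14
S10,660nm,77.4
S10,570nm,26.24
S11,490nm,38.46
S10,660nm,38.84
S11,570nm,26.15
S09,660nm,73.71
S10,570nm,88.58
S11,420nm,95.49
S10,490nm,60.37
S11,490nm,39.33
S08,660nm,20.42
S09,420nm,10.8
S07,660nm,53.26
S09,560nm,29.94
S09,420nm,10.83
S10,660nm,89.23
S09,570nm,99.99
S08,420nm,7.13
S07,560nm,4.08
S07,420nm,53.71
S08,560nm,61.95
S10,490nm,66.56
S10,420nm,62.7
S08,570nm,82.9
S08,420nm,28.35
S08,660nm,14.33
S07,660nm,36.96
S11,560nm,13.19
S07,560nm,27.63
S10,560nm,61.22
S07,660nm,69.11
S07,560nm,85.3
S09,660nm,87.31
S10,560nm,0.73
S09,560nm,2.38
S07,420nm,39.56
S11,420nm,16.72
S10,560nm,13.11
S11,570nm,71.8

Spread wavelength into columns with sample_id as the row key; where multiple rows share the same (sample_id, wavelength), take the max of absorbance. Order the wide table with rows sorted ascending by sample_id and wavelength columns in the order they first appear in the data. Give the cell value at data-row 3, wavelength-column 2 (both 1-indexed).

71.55

With rows sorted ascending by sample_id, row 3 is sample_id=S09. wavelength columns in first-appearance order: 660nm, 420nm, 490nm, 570nm, 560nm; column 2 is 420nm.
Long rows with sample_id=S09, wavelength=420nm: max(71.55, 10.8, 10.83) = 71.55.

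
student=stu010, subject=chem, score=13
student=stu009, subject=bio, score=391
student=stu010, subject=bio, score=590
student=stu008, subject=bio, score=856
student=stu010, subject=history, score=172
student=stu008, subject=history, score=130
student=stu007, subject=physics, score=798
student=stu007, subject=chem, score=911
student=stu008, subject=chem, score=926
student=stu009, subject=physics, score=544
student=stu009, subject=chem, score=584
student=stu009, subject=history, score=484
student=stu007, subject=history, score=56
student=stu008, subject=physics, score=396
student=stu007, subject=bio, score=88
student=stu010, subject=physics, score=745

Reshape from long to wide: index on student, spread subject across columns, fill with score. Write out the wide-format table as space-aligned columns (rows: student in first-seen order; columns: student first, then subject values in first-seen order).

Columns: student plus the 4 distinct subject values (chem, bio, history, physics).
For example, row stu010 column chem takes score=13 from the long row (stu010, chem).

student  chem  bio  history  physics
stu010   13    590  172      745    
stu009   584   391  484      544    
stu008   926   856  130      396    
stu007   911   88   56       798    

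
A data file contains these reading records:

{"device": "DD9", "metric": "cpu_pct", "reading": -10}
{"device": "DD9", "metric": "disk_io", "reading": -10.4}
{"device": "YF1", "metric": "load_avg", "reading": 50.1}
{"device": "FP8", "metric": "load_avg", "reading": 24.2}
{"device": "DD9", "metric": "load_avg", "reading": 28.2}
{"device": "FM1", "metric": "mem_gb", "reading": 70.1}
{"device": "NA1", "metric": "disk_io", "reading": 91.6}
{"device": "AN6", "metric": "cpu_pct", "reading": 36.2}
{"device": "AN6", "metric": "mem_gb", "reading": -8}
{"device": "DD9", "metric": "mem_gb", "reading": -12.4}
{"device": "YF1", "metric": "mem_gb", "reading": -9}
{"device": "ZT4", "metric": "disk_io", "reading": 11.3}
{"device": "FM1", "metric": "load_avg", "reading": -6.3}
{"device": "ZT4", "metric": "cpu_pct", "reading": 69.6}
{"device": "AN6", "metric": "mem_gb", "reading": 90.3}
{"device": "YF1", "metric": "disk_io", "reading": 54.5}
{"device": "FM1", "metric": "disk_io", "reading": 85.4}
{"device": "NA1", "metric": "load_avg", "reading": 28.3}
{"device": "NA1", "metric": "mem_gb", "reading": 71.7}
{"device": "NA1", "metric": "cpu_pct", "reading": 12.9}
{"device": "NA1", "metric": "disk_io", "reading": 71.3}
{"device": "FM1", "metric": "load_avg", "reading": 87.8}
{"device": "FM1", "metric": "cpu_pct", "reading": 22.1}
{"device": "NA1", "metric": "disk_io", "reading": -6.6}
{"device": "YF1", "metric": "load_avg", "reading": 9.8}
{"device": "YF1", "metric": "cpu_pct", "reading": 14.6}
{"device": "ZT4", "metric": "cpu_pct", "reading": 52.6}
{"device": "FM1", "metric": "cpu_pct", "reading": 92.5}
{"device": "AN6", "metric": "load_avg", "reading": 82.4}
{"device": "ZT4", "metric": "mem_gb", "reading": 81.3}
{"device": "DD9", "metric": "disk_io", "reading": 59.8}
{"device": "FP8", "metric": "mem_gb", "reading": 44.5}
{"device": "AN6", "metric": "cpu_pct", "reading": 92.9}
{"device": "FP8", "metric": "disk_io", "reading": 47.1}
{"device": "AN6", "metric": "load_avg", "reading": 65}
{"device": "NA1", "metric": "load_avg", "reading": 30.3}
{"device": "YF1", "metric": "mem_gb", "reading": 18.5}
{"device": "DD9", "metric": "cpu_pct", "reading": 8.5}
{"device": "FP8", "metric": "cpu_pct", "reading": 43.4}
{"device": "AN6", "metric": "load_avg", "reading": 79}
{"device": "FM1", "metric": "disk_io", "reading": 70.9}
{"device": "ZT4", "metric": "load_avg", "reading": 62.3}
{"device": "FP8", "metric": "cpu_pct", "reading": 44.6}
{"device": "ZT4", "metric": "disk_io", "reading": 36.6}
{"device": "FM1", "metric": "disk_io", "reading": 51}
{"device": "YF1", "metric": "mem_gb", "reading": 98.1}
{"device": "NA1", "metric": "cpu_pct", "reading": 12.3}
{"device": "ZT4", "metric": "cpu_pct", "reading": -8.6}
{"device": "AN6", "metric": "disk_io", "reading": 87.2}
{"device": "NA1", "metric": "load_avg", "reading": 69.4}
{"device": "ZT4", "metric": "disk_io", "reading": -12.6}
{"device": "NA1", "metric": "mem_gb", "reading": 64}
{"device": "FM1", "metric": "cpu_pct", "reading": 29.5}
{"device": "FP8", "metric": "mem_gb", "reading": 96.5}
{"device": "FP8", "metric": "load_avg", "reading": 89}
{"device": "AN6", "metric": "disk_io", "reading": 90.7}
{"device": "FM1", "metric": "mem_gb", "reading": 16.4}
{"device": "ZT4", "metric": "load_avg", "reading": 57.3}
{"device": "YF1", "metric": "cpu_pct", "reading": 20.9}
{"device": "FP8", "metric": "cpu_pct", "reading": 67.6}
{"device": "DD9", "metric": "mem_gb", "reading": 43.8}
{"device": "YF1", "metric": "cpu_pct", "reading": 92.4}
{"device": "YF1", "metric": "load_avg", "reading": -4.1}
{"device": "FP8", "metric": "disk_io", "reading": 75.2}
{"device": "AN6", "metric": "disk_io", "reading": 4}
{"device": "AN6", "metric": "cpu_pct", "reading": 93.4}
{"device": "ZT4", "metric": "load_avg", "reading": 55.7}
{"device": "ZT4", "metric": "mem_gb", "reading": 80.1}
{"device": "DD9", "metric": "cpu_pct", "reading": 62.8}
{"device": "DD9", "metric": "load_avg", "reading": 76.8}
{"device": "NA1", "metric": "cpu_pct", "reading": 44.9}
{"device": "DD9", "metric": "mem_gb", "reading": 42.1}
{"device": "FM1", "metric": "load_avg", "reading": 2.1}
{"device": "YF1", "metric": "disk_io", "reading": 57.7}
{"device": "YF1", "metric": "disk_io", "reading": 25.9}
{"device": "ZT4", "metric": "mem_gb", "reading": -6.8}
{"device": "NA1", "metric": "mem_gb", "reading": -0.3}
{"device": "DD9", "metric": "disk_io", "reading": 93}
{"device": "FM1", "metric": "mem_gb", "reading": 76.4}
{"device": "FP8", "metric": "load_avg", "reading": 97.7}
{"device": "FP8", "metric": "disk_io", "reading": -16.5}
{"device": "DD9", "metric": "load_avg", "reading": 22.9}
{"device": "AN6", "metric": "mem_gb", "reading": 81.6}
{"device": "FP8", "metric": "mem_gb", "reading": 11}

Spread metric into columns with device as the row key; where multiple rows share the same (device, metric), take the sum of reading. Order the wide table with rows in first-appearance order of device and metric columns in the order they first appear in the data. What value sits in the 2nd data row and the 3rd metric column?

With rows in first-appearance order of device, row 2 is device=YF1. metric columns in first-appearance order: cpu_pct, disk_io, load_avg, mem_gb; column 3 is load_avg.
Long rows with device=YF1, metric=load_avg: 50.1 + 9.8 + -4.1 = 55.8.

55.8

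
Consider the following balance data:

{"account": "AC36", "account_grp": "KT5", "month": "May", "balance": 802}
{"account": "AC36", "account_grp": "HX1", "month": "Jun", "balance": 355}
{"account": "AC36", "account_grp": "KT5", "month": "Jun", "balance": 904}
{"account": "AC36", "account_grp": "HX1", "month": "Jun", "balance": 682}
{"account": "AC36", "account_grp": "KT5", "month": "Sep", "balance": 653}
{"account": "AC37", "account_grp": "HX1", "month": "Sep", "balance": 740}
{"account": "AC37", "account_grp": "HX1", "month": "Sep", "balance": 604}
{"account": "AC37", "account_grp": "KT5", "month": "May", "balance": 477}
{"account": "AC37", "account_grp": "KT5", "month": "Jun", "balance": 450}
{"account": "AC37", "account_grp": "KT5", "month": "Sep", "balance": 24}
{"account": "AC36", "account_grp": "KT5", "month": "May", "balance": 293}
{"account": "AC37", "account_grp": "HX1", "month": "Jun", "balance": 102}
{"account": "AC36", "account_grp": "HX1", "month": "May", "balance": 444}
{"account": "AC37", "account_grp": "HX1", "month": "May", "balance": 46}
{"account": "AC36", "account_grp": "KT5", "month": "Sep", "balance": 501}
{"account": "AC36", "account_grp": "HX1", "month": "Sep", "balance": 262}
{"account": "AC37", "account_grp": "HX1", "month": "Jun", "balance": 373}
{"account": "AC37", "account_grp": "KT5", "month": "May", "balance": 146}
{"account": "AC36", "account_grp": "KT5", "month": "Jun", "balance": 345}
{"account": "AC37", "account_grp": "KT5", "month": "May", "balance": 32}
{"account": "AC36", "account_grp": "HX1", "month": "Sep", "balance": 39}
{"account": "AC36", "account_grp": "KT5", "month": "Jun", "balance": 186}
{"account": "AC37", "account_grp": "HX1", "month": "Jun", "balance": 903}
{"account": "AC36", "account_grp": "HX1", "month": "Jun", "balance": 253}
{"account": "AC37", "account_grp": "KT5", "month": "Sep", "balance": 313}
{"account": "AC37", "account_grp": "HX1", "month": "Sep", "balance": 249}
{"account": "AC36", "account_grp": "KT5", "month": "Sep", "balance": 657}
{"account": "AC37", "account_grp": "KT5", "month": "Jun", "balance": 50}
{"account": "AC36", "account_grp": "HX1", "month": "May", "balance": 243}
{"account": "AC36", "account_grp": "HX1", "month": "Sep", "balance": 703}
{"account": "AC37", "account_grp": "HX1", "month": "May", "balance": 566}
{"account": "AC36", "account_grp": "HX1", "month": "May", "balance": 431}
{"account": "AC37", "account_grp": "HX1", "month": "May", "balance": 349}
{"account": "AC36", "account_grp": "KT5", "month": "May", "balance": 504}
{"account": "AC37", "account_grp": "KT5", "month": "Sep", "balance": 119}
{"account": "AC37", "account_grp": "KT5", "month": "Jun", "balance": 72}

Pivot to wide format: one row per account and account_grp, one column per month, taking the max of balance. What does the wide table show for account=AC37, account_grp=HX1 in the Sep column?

Rows with account=AC37, account_grp=HX1 and month=Sep: balance values are 740, 604, 249.
max(740, 604, 249) = 740.

740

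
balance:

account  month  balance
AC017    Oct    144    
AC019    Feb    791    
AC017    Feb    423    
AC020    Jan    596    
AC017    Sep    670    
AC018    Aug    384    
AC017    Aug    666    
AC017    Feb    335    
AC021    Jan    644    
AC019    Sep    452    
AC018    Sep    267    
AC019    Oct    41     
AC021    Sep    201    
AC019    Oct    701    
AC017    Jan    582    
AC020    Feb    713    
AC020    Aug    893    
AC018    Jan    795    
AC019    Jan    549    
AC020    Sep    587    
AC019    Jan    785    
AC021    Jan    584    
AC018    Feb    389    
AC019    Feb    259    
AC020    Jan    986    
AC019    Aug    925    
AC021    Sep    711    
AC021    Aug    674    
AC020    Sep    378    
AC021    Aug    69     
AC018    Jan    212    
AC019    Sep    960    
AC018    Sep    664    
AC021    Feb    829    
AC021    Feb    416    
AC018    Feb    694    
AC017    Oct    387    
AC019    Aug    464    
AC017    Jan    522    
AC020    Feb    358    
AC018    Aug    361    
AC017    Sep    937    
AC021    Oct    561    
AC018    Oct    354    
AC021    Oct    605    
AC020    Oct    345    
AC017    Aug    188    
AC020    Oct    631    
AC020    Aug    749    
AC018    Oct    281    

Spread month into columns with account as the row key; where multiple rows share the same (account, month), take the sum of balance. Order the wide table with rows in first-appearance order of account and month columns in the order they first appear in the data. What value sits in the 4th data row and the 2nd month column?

1083

With rows in first-appearance order of account, row 4 is account=AC018. month columns in first-appearance order: Oct, Feb, Jan, Sep, Aug; column 2 is Feb.
Long rows with account=AC018, month=Feb: 389 + 694 = 1083.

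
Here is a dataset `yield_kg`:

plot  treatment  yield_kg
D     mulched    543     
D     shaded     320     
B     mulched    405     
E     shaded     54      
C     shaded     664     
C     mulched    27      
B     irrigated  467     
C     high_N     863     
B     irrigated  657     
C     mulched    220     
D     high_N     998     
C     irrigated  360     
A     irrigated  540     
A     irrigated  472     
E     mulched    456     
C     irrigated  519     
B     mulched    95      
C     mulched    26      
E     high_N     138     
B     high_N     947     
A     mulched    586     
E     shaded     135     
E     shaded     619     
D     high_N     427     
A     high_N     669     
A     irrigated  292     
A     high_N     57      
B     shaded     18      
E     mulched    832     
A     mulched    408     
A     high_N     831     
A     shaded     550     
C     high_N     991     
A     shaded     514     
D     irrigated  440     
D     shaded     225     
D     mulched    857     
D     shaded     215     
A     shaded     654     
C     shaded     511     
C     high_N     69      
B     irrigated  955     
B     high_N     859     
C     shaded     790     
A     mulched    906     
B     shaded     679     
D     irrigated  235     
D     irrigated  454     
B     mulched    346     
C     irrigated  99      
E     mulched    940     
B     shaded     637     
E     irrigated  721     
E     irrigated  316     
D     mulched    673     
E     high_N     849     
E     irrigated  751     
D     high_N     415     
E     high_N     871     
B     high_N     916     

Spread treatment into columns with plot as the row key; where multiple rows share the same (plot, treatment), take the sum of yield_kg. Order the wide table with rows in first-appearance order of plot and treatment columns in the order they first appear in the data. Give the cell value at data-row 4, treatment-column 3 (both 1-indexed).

With rows in first-appearance order of plot, row 4 is plot=C. treatment columns in first-appearance order: mulched, shaded, irrigated, high_N; column 3 is irrigated.
Long rows with plot=C, treatment=irrigated: 360 + 519 + 99 = 978.

978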